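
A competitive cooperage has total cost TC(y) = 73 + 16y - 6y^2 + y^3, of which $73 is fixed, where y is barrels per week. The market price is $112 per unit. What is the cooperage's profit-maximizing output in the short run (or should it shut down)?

Produce at y = 8

Variable cost is VC = 16y - 6y^2 + y^3, so AVC = VC/y = 16 - 6y + y^2 and MC = dTC/dy = 16 - 12y + 3y^2.
The AVC parabola has its vertex at y = 6/2 = 3, where AVC = 16 - 6·3 + 3^2 = $7.
P = $112 exceeds min AVC = $7, so the firm stays open.
P = MC gives -96 - 12y + 3y^2 = 0, with roots -4 and 8. Take the larger (rising MC): y* = 8.
Check: AVC at y = 8 is $32 ≤ P, so revenue covers variable cost.
Profit = P·y − TC = 112·8 − 329 = $567.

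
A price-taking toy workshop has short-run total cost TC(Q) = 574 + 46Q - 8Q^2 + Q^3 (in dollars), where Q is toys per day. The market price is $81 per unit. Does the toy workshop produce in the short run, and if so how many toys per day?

Produce at Q = 7

From TC, MC = TC'(Q) = 46 - 16Q + 3Q^2 and AVC = VC/Q = 46 - 8Q + Q^2.
AVC hits its minimum where MC = AVC, at Q = 4, giving min AVC = 46 - 8·4 + 4^2 = $30.
Because $81 ≥ $30, revenue can cover variable cost; the firm operates.
Solving P = MC: -35 - 16Q + 3Q^2 = 0 ⇒ Q = -5/3 or 7. On the upward-sloping branch, Q* = 7.
Check: AVC at Q = 7 is $39 ≤ P, so revenue covers variable cost.
Profit = P·Q − TC = 81·7 − 847 = -$280, a loss, but smaller than the $574 fixed cost the firm would lose by shutting down.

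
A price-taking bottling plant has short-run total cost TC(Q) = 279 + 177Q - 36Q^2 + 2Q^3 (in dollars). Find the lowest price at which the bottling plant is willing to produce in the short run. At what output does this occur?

Short-run supply begins at min AVC. From VC = 177Q - 36Q^2 + 2Q^3, AVC = 177 - 36Q + 2Q^2.
dAVC/dQ = -36 + 4Q = 0 gives Q = 9. min AVC = 177 - 36·9 + 2·9^2 = 15.
For P < $15 the firm produces nothing.

$15 per unit, at Q = 9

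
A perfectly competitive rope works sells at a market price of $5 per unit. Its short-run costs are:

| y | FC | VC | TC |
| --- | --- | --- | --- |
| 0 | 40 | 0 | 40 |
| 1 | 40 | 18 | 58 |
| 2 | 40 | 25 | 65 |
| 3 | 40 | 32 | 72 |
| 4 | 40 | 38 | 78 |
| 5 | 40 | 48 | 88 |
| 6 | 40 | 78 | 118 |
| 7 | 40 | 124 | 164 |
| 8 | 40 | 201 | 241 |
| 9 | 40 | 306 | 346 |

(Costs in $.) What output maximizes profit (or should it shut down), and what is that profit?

Compute π = P·y − TC at each output: y=0: -40; y=1: -53; y=2: -55; y=3: -57; y=4: -58; y=5: -63; y=6: -88; y=7: -129; y=8: -201; y=9: -301.
Profit is highest at y = 0. Equivalently, the lowest AVC in the table is 38/4 ≈ $9.50 at y = 4, and P = $5 falls below it — price never covers variable cost, so the firm shuts down and loses only its fixed cost.

y = 0 (shut down); profit = -$40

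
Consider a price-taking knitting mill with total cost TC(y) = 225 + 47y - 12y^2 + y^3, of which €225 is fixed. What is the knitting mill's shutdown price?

€11 per unit

Short-run supply begins at min AVC. From VC = 47y - 12y^2 + y^3, AVC = 47 - 12y + y^2.
dAVC/dy = -12 + 2y = 0 gives y = 6. min AVC = 47 - 12·6 + 6^2 = 11.
The firm shuts down for any P below €11.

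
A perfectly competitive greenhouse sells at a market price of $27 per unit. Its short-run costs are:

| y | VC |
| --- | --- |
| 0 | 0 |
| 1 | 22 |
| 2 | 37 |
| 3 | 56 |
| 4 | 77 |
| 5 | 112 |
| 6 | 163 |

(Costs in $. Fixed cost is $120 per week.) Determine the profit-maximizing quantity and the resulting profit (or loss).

y = 4; profit = -$89

Compute π = P·y − TC at each output: y=0: -120; y=1: -115; y=2: -103; y=3: -95; y=4: -89; y=5: -97; y=6: -121.
Profit is maximized at y = 4. AVC there is 77/4 = $19.25 ≤ P, so producing beats shutting down (which would give -$120).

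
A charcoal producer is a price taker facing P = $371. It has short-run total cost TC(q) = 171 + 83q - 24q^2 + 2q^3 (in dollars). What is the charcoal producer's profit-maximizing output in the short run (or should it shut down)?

From TC, MC = TC'(q) = 83 - 48q + 6q^2 and AVC = VC/q = 83 - 24q + 2q^2.
AVC is minimized where dAVC/dq = -24 + 4q = 0, at q = 6; min AVC = 83 - 24·6 + 2·6^2 = $11.
Because $371 ≥ $11, revenue can cover variable cost; the firm operates.
P = MC gives -288 - 48q + 6q^2 = 0, with roots -4 and 12. Take the larger (rising MC): q* = 12.
Check: AVC at q = 12 is $83 ≤ P, so revenue covers variable cost.
Profit = P·q − TC = 371·12 − 1167 = $3285.

Produce at q = 12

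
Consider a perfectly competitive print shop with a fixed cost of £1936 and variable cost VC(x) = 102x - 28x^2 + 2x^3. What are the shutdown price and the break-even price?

AVC = 102 - 28x + 2x^2; minimized at x = 7, giving min AVC = £4. That is the shutdown price.
ATC = 1936/x + 102 - 28x + 2x^2. Setting dATC/dx = −1936/x^2 − 28 + 4x = 0 gives x = 11 (since 4·11^3 − 28·11^2 = 1936).
min ATC = 1936/11 + 102 − 28·11 + 2·11^2 = £212. That is the break-even price.
For £4 ≤ P < £212 the firm produces at a loss; below £4 it shuts down.

Shutdown price = £4; break-even price = £212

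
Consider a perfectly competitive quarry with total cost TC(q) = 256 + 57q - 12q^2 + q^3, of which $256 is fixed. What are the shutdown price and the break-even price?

AVC = 57 - 12q + q^2; minimized at q = 6, giving min AVC = $21. That is the shutdown price.
ATC = 256/q + 57 - 12q + q^2. Setting dATC/dq = −256/q^2 − 12 + 2q = 0 gives q = 8 (since 2·8^3 − 12·8^2 = 256).
min ATC = 256/8 + 57 − 12·8 + 8^2 = $57. That is the break-even price.
Between these two prices the firm operates at a loss; above $57 it earns a profit.

Shutdown price = $21; break-even price = $57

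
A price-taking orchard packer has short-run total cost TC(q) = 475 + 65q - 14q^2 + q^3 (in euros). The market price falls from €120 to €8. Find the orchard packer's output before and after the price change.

AVC = 65 - 14q + q^2, minimized at q = 7 where min AVC = €16. MC = 65 - 28q + 3q^2.
At P = €120 ≥ min AVC, set P = MC on the rising branch: q = 11.
At P = €8 < min AVC = €16, price no longer covers variable cost at any output, so the firm shuts down: q = 0.

Output falls from 11 to 0 (the firm shuts down)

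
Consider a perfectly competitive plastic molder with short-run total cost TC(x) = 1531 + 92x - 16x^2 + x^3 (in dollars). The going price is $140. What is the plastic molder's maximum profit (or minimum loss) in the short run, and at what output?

Profit = -$379 at x = 12

AVC = 92 - 16x + x^2; min AVC = $28 at x = 8. Since P = $140 ≥ min AVC, the firm produces.
With MC = 92 - 32x + 3x^2, P = MC on the upward-sloping part at x* = 12.
TR = 140·12 = 1680. TC = 1531 + 528 = 2059. Profit = 1680 − 2059 = -$379.
That loss of $379 beats the $1531 the firm would lose by shutting down; producing recovers $1152 of fixed cost.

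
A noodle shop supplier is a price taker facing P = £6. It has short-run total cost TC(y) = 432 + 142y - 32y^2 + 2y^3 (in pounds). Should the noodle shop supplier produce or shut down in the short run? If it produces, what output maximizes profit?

Variable cost is VC = 142y - 32y^2 + 2y^3, so AVC = VC/y = 142 - 32y + 2y^2 and MC = dTC/dy = 142 - 64y + 6y^2.
AVC hits its minimum where MC = AVC, at y = 8, giving min AVC = 142 - 32·8 + 2·8^2 = £14.
P = £6 lies below min AVC = £14; no output level covers variable cost.
The firm minimizes its loss by shutting down and losing only its fixed cost of £432.

Shut down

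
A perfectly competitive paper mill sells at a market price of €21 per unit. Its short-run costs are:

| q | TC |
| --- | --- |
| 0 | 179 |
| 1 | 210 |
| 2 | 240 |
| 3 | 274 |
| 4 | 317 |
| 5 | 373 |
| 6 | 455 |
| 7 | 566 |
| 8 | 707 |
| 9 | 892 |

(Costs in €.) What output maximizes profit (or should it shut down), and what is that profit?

q = 0 (shut down); profit = -€179

Profit at each row (π = 21q − TC): q=0: -179; q=1: -189; q=2: -198; q=3: -211; q=4: -233; q=5: -268; q=6: -329; q=7: -419; q=8: -539; q=9: -703.
Profit is highest at q = 0. Equivalently, the lowest AVC in the table is 61/2 ≈ €30.50 at q = 2, and P = €21 falls below it — price never covers variable cost, so the firm shuts down and loses only its fixed cost.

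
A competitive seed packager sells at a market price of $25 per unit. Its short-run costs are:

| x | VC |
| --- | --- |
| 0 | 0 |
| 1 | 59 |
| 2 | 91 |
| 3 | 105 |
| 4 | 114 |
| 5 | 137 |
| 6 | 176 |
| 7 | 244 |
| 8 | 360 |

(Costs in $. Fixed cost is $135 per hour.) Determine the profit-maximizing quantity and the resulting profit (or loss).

x = 0 (shut down); profit = -$135

Compute π = P·x − TC at each output: x=0: -135; x=1: -169; x=2: -176; x=3: -165; x=4: -149; x=5: -147; x=6: -161; x=7: -204; x=8: -295.
Profit is highest at x = 0. Equivalently, the lowest AVC in the table is 137/5 ≈ $27.40 at x = 5, and P = $25 falls below it — price never covers variable cost, so the firm shuts down and loses only its fixed cost.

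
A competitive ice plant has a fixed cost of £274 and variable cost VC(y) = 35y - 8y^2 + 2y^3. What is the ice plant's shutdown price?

The firm shuts down when price falls below the minimum of average variable cost. AVC = VC/y = 35 - 8y + 2y^2.
dAVC/dy = -8 + 4y = 0 gives y = 2. min AVC = 35 - 8·2 + 2·2^2 = 27.
So the shutdown price is £27.

£27 per unit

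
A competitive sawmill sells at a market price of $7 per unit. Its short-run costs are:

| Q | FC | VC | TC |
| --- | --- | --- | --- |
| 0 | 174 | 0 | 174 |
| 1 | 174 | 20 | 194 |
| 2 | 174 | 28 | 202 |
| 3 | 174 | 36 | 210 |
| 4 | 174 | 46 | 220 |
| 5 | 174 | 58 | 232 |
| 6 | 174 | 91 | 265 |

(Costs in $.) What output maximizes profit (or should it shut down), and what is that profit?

Q = 0 (shut down); profit = -$174

Compute π = P·Q − TC at each output: Q=0: -174; Q=1: -187; Q=2: -188; Q=3: -189; Q=4: -192; Q=5: -197; Q=6: -223.
Profit is highest at Q = 0. Equivalently, the lowest AVC in the table is 46/4 ≈ $11.50 at Q = 4, and P = $7 falls below it — price never covers variable cost, so the firm shuts down and loses only its fixed cost.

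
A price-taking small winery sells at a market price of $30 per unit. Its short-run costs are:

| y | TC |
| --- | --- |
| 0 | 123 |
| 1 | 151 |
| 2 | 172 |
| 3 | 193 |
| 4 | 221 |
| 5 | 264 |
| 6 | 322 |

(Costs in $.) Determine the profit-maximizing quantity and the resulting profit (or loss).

y = 4; profit = -$101

Profit at each row (π = 30y − TC): y=0: -123; y=1: -121; y=2: -112; y=3: -103; y=4: -101; y=5: -114; y=6: -142.
Profit is maximized at y = 4. AVC there is 98/4 = $24.50 ≤ P, so producing beats shutting down (which would give -$123).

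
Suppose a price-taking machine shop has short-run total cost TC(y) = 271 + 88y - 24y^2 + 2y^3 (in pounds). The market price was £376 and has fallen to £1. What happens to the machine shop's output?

AVC = 88 - 24y + 2y^2, minimized at y = 6 where min AVC = £16. MC = 88 - 48y + 6y^2.
At P = £376 ≥ min AVC, set P = MC on the rising branch: y = 12.
At P = £1 < min AVC = £16, price no longer covers variable cost at any output, so the firm shuts down: y = 0.

Output falls from 12 to 0 (the firm shuts down)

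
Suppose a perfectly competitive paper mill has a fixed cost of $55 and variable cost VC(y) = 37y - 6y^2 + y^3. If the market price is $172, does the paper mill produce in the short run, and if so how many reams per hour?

Produce at y = 9

Strip out fixed cost: VC = 37y - 6y^2 + y^3. Then AVC = 37 - 6y + y^2 and MC = 37 - 12y + 3y^2.
The AVC parabola has its vertex at y = 6/2 = 3, where AVC = 37 - 6·3 + 3^2 = $28.
P = $172 exceeds min AVC = $28, so the firm stays open.
Solving P = MC: -135 - 12y + 3y^2 = 0 ⇒ y = -5 or 9. On the upward-sloping branch, y* = 9.
Check: AVC at y = 9 is $64 ≤ P, so revenue covers variable cost.
Profit = P·y − TC = 172·9 − 631 = $917.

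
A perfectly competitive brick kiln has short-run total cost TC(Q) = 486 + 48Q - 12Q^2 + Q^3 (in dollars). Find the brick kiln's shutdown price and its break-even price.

Shutdown price = $12; break-even price = $75

AVC = 48 - 12Q + Q^2; minimized at Q = 6, giving min AVC = $12. That is the shutdown price.
ATC = 486/Q + 48 - 12Q + Q^2. Setting dATC/dQ = −486/Q^2 − 12 + 2Q = 0 gives Q = 9 (since 2·9^3 − 12·9^2 = 486).
min ATC = 486/9 + 48 − 12·9 + 9^2 = $75. That is the break-even price.
For $12 ≤ P < $75 the firm produces at a loss; below $12 it shuts down.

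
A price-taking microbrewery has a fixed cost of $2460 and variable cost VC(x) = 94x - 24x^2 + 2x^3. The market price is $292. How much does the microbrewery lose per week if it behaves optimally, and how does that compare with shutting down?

AVC = 94 - 24x + 2x^2; min AVC = $22 at x = 6. Since P = $292 ≥ min AVC, the firm produces.
With MC = 94 - 48x + 6x^2, P = MC on the upward-sloping part at x* = 11.
TR = 292·11 = 3212. TC = 2460 + 792 = 3252. Profit = 3212 − 3252 = -$40.
Shutting down would mean losing the fixed cost of $2460, so operating at a loss of $40 is better by $2420.

Profit = -$40 at x = 11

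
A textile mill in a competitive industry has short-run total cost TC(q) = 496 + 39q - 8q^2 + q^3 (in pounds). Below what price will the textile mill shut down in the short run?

£23 per unit

The firm shuts down when price falls below the minimum of average variable cost. AVC = VC/q = 39 - 8q + q^2.
At the minimum of AVC, MC = AVC. MC = 39 - 16q + 3q^2; setting MC = AVC gives 2q^2 - 8q = 0, so q = 4. min AVC = 23.
So the shutdown price is £23.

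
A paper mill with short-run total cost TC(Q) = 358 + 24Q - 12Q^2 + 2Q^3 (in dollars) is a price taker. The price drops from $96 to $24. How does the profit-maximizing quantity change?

MC = 24 - 24Q + 6Q^2; the shutdown threshold is min AVC = $6 (at Q = 3).
With P = $96 above the shutdown price, P = MC gives Q = 6.
At P = $24 ≥ min AVC, set P = MC: Q = 4. The firm stays open but cuts output.

Output falls from 6 to 4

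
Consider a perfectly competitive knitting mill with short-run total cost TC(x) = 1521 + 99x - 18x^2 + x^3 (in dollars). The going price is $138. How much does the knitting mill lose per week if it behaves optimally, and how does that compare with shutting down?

Profit = -$169 at x = 13

AVC = 99 - 18x + x^2; min AVC = $18 at x = 9. Since P = $138 ≥ min AVC, the firm produces.
With MC = 99 - 36x + 3x^2, P = MC on the upward-sloping part at x* = 13.
TR = 138·13 = 1794. TC = 1521 + 442 = 1963. Profit = 1794 − 1963 = -$169.
Shutting down would mean losing the fixed cost of $1521, so operating at a loss of $169 is better by $1352.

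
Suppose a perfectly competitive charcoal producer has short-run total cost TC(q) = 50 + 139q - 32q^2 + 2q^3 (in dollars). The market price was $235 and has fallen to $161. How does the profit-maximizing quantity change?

AVC = 139 - 32q + 2q^2, minimized at q = 8 where min AVC = $11. MC = 139 - 64q + 6q^2.
At P = $235 ≥ min AVC, set P = MC on the rising branch: q = 12.
At P = $161 ≥ min AVC, set P = MC: q = 11. The firm stays open but cuts output.

Output falls from 12 to 11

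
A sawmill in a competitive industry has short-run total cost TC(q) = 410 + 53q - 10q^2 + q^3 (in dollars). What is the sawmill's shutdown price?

The shutdown price is the minimum of AVC. VC = 53q - 10q^2 + q^3, so AVC = 53 - 10q + q^2.
dAVC/dq = -10 + 2q = 0 gives q = 5. min AVC = 53 - 10·5 + 5^2 = 28.
So the shutdown price is $28.

$28 per unit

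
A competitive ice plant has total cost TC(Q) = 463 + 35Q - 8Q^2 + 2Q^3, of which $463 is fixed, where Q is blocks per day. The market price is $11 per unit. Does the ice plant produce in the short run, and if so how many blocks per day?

Shut down

From TC, MC = TC'(Q) = 35 - 16Q + 6Q^2 and AVC = VC/Q = 35 - 8Q + 2Q^2.
The AVC parabola has its vertex at Q = 8/4 = 2, where AVC = 35 - 8·2 + 2·2^2 = $27.
Since P = $11 < min AVC = $27, price fails to cover variable cost at any output.
The firm minimizes its loss by shutting down and losing only its fixed cost of $463.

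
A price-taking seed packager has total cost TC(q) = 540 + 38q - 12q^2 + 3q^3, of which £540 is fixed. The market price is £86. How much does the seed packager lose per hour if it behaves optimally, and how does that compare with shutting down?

Profit = -£348 at q = 4

AVC = 38 - 12q + 3q^2; min AVC = £26 at q = 2. Since P = £86 ≥ min AVC, the firm produces.
MC = 38 - 24q + 9q^2. Setting P = MC and taking the root on the rising branch gives q* = 4.
TR = 86·4 = 344. TC = 540 + 152 = 692. Profit = 344 − 692 = -£348.
Shutting down would mean losing the fixed cost of £540, so operating at a loss of £348 is better by £192.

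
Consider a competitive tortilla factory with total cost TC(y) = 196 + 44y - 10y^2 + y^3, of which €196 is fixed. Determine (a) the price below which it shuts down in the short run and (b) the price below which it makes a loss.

Shutdown price = €19; break-even price = €51

AVC = 44 - 10y + y^2; minimized at y = 5, giving min AVC = €19. That is the shutdown price.
ATC = 196/y + 44 - 10y + y^2. Setting dATC/dy = −196/y^2 − 10 + 2y = 0 gives y = 7 (since 2·7^3 − 10·7^2 = 196).
min ATC = 196/7 + 44 − 10·7 + 7^2 = €51. That is the break-even price.
For €19 ≤ P < €51 the firm produces at a loss; below €19 it shuts down.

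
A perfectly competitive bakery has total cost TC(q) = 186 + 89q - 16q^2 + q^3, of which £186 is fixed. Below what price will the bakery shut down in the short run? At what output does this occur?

£25 per unit, at q = 8

The shutdown price is the minimum of AVC. VC = 89q - 16q^2 + q^3, so AVC = 89 - 16q + q^2.
At the minimum of AVC, MC = AVC. MC = 89 - 32q + 3q^2; setting MC = AVC gives 2q^2 - 16q = 0, so q = 8. min AVC = 25.
The firm shuts down for any P below £25.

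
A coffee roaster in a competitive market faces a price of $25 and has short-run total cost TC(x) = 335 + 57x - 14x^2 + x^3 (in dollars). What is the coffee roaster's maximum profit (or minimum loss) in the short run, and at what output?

AVC = 57 - 14x + x^2 has its minimum $8 at x = 7; price $25 clears that bar, so the firm operates.
MC = 57 - 28x + 3x^2. Setting P = MC and taking the root on the rising branch gives x* = 8.
TR = 25·8 = 200. TC = 335 + 72 = 407. Profit = 200 − 407 = -$207.
That loss of $207 beats the $335 the firm would lose by shutting down; producing recovers $128 of fixed cost.

Profit = -$207 at x = 8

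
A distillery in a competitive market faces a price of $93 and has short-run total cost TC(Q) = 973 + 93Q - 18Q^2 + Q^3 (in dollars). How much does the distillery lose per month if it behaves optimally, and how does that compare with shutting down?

AVC = 93 - 18Q + Q^2; min AVC = $12 at Q = 9. Since P = $93 ≥ min AVC, the firm produces.
MC = 93 - 36Q + 3Q^2. Setting P = MC and taking the root on the rising branch gives Q* = 12.
TR = 93·12 = 1116. TC = 973 + 252 = 1225. Profit = 1116 − 1225 = -$109.
That loss of $109 beats the $973 the firm would lose by shutting down; producing recovers $864 of fixed cost.

Profit = -$109 at Q = 12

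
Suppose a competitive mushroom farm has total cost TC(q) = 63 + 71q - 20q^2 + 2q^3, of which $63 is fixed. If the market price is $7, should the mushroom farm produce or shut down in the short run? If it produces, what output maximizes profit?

Shut down

Strip out fixed cost: VC = 71q - 20q^2 + 2q^3. Then AVC = 71 - 20q + 2q^2 and MC = 71 - 40q + 6q^2.
AVC is minimized where dAVC/dq = -20 + 4q = 0, at q = 5; min AVC = 71 - 20·5 + 2·5^2 = $21.
P = $7 lies below min AVC = $21; no output level covers variable cost.
Best response: produce nothing and absorb the $63 fixed cost.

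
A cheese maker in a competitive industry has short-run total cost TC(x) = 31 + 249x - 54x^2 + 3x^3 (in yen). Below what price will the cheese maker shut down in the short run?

The firm shuts down when price falls below the minimum of average variable cost. AVC = VC/x = 249 - 54x + 3x^2.
At the minimum of AVC, MC = AVC. MC = 249 - 108x + 9x^2; setting MC = AVC gives 6x^2 - 54x = 0, so x = 9. min AVC = 6.
So the shutdown price is ¥6.

¥6 per unit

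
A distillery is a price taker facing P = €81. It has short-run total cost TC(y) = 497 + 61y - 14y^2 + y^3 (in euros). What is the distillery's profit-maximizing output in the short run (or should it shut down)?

Produce at y = 10

From TC, MC = TC'(y) = 61 - 28y + 3y^2 and AVC = VC/y = 61 - 14y + y^2.
AVC hits its minimum where MC = AVC, at y = 7, giving min AVC = 61 - 14·7 + 7^2 = €12.
Because €81 ≥ €12, revenue can cover variable cost; the firm operates.
Set P = MC: 81 = 61 - 28y + 3y^2 → -20 - 28y + 3y^2 = 0. The roots are y = -2/3 and y = 10; the profit-maximizing output is on the rising part of MC, so y* = 10.
Check: AVC at y = 10 is €21 ≤ P, so revenue covers variable cost.
Profit = P·y − TC = 81·10 − 707 = €103.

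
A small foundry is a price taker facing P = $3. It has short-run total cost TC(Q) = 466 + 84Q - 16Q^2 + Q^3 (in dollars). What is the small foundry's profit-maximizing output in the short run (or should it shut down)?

From TC, MC = TC'(Q) = 84 - 32Q + 3Q^2 and AVC = VC/Q = 84 - 16Q + Q^2.
The AVC parabola has its vertex at Q = 16/2 = 8, where AVC = 84 - 16·8 + 8^2 = $20.
P = $3 lies below min AVC = $20; no output level covers variable cost.
Best response: produce nothing and absorb the $466 fixed cost.

Shut down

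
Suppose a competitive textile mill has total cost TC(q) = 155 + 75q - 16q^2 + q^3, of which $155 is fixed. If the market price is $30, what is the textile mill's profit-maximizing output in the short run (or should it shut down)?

Produce at q = 9

From TC, MC = TC'(q) = 75 - 32q + 3q^2 and AVC = VC/q = 75 - 16q + q^2.
The AVC parabola has its vertex at q = 16/2 = 8, where AVC = 75 - 16·8 + 8^2 = $11.
Because $30 ≥ $11, revenue can cover variable cost; the firm operates.
Set P = MC: 30 = 75 - 32q + 3q^2 → 45 - 32q + 3q^2 = 0. The roots are q = 5/3 and q = 9; the profit-maximizing output is on the rising part of MC, so q* = 9.
Check: AVC at q = 9 is $12 ≤ P, so revenue covers variable cost.
Profit = P·q − TC = 30·9 − 263 = $7.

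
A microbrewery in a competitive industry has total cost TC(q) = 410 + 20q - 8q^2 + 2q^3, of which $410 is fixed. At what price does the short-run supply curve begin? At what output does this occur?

$12 per unit, at q = 2

The firm shuts down when price falls below the minimum of average variable cost. AVC = VC/q = 20 - 8q + 2q^2.
dAVC/dq = -8 + 4q = 0 gives q = 2. min AVC = 20 - 8·2 + 2·2^2 = 12.
So the shutdown price is $12.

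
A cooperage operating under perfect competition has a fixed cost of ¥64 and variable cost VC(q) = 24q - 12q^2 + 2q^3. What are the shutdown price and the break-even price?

Shutdown price = ¥6; break-even price = ¥24

AVC = 24 - 12q + 2q^2; minimized at q = 3, giving min AVC = ¥6. That is the shutdown price.
ATC = 64/q + 24 - 12q + 2q^2. Setting dATC/dq = −64/q^2 − 12 + 4q = 0 gives q = 4 (since 4·4^3 − 12·4^2 = 64).
min ATC = 64/4 + 24 − 12·4 + 2·4^2 = ¥24. That is the break-even price.
For ¥6 ≤ P < ¥24 the firm produces at a loss; below ¥6 it shuts down.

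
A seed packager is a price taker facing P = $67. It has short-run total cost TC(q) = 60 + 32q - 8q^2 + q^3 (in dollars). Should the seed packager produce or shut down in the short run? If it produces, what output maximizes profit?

Produce at q = 7

Strip out fixed cost: VC = 32q - 8q^2 + q^3. Then AVC = 32 - 8q + q^2 and MC = 32 - 16q + 3q^2.
AVC hits its minimum where MC = AVC, at q = 4, giving min AVC = 32 - 8·4 + 4^2 = $16.
Because $67 ≥ $16, revenue can cover variable cost; the firm operates.
Set P = MC: 67 = 32 - 16q + 3q^2 → -35 - 16q + 3q^2 = 0. The roots are q = -5/3 and q = 7; the profit-maximizing output is on the rising part of MC, so q* = 7.
Check: AVC at q = 7 is $25 ≤ P, so revenue covers variable cost.
Profit = P·q − TC = 67·7 − 235 = $234.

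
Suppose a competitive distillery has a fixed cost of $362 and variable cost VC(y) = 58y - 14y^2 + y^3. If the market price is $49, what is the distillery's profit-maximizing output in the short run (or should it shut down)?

From TC, MC = TC'(y) = 58 - 28y + 3y^2 and AVC = VC/y = 58 - 14y + y^2.
The AVC parabola has its vertex at y = 14/2 = 7, where AVC = 58 - 14·7 + 7^2 = $9.
Since P = $49 ≥ min AVC = $9, price covers variable cost and the firm should produce.
Solving P = MC: 9 - 28y + 3y^2 = 0 ⇒ y = 1/3 or 9. On the upward-sloping branch, y* = 9.
Check: AVC at y = 9 is $13 ≤ P, so revenue covers variable cost.
Profit = P·y − TC = 49·9 − 479 = -$38, a loss, but smaller than the $362 fixed cost the firm would lose by shutting down.

Produce at y = 9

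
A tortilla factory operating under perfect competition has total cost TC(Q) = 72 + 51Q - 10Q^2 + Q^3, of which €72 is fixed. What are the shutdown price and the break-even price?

Shutdown price = min AVC. AVC = 51 - 10Q + Q^2, with vertex at Q = 5 and minimum €26.
ATC = 72/Q + 51 - 10Q + Q^2. Setting dATC/dQ = −72/Q^2 − 10 + 2Q = 0 gives Q = 6 (since 2·6^3 − 10·6^2 = 72).
min ATC = 72/6 + 51 − 10·6 + 6^2 = €39. That is the break-even price.
For €26 ≤ P < €39 the firm produces at a loss; below €26 it shuts down.

Shutdown price = €26; break-even price = €39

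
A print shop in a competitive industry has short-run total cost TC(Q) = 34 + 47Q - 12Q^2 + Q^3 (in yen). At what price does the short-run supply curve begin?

¥11 per unit

The shutdown price is the minimum of AVC. VC = 47Q - 12Q^2 + Q^3, so AVC = 47 - 12Q + Q^2.
At the minimum of AVC, MC = AVC. MC = 47 - 24Q + 3Q^2; setting MC = AVC gives 2Q^2 - 12Q = 0, so Q = 6. min AVC = 11.
For P < ¥11 the firm produces nothing.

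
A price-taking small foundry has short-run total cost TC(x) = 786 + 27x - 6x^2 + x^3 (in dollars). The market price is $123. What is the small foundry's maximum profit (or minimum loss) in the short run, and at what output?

AVC = 27 - 6x + x^2 has its minimum $18 at x = 3; price $123 clears that bar, so the firm operates.
With MC = 27 - 12x + 3x^2, P = MC on the upward-sloping part at x* = 8.
TR = 123·8 = 984. TC = 786 + 344 = 1130. Profit = 984 − 1130 = -$146.
Shutting down would mean losing the fixed cost of $786, so operating at a loss of $146 is better by $640.

Profit = -$146 at x = 8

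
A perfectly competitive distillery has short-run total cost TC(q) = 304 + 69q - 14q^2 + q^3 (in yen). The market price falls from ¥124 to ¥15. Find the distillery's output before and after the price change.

Output falls from 11 to 0 (the firm shuts down)

AVC = 69 - 14q + q^2, minimized at q = 7 where min AVC = ¥20. MC = 69 - 28q + 3q^2.
With P = ¥124 above the shutdown price, P = MC gives q = 11.
At P = ¥15 < min AVC = ¥20, price no longer covers variable cost at any output, so the firm shuts down: q = 0.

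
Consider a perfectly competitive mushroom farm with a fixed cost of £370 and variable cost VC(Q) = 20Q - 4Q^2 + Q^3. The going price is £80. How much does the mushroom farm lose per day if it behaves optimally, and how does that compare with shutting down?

AVC = 20 - 4Q + Q^2 has its minimum £16 at Q = 2; price £80 clears that bar, so the firm operates.
With MC = 20 - 8Q + 3Q^2, P = MC on the upward-sloping part at Q* = 6.
TR = 80·6 = 480. TC = 370 + 192 = 562. Profit = 480 − 562 = -£82.
Shutting down would mean losing the fixed cost of £370, so operating at a loss of £82 is better by £288.

Profit = -£82 at Q = 6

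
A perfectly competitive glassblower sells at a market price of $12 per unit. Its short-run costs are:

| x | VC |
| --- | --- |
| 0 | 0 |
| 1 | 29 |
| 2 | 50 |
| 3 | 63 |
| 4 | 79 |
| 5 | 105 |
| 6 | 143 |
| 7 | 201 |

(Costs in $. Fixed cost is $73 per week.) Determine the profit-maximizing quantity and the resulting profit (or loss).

x = 0 (shut down); profit = -$73

Tabulate TR − TC: x=0: -73; x=1: -90; x=2: -99; x=3: -100; x=4: -104; x=5: -118; x=6: -144; x=7: -190.
Profit is highest at x = 0. Equivalently, the lowest AVC in the table is 79/4 ≈ $19.75 at x = 4, and P = $12 falls below it — price never covers variable cost, so the firm shuts down and loses only its fixed cost.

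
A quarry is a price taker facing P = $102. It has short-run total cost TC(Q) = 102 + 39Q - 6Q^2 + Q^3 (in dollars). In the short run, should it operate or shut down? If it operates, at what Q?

Strip out fixed cost: VC = 39Q - 6Q^2 + Q^3. Then AVC = 39 - 6Q + Q^2 and MC = 39 - 12Q + 3Q^2.
AVC is minimized where dAVC/dQ = -6 + 2Q = 0, at Q = 3; min AVC = 39 - 6·3 + 3^2 = $30.
Because $102 ≥ $30, revenue can cover variable cost; the firm operates.
Set P = MC: 102 = 39 - 12Q + 3Q^2 → -63 - 12Q + 3Q^2 = 0. The roots are Q = -3 and Q = 7; the profit-maximizing output is on the rising part of MC, so Q* = 7.
Check: AVC at Q = 7 is $46 ≤ P, so revenue covers variable cost.
Profit = P·Q − TC = 102·7 − 424 = $290.

Produce at Q = 7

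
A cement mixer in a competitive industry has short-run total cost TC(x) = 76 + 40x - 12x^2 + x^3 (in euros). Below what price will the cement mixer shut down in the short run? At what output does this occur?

The firm shuts down when price falls below the minimum of average variable cost. AVC = VC/x = 40 - 12x + x^2.
At the minimum of AVC, MC = AVC. MC = 40 - 24x + 3x^2; setting MC = AVC gives 2x^2 - 12x = 0, so x = 6. min AVC = 4.
The firm shuts down for any P below €4.

€4 per unit, at x = 6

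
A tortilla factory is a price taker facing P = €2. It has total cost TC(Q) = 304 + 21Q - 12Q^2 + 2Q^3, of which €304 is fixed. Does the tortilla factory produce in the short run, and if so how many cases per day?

Shut down

Variable cost is VC = 21Q - 12Q^2 + 2Q^3, so AVC = VC/Q = 21 - 12Q + 2Q^2 and MC = dTC/dQ = 21 - 24Q + 6Q^2.
The AVC parabola has its vertex at Q = 12/4 = 3, where AVC = 21 - 12·3 + 2·3^2 = €3.
With P < min AVC (€2 < €3), every unit sold adds to the loss.
Shutting down limits the loss to fixed cost, €304.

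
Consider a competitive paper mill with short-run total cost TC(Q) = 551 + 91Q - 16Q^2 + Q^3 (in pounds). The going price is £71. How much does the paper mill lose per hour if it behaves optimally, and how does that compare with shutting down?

Profit = -£151 at Q = 10

AVC = 91 - 16Q + Q^2 has its minimum £27 at Q = 8; price £71 clears that bar, so the firm operates.
With MC = 91 - 32Q + 3Q^2, P = MC on the upward-sloping part at Q* = 10.
TR = 71·10 = 710. TC = 551 + 310 = 861. Profit = 710 − 861 = -£151.
By producing, the firm covers all variable cost plus £400 of fixed cost; shutting down would lose the full £551.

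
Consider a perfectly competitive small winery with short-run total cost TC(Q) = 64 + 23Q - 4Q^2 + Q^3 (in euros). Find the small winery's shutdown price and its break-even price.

AVC = 23 - 4Q + Q^2; minimized at Q = 2, giving min AVC = €19. That is the shutdown price.
ATC = 64/Q + 23 - 4Q + Q^2. Setting dATC/dQ = −64/Q^2 − 4 + 2Q = 0 gives Q = 4 (since 2·4^3 − 4·4^2 = 64).
min ATC = 64/4 + 23 − 4·4 + 4^2 = €39. That is the break-even price.
Between these two prices the firm operates at a loss; above €39 it earns a profit.

Shutdown price = €19; break-even price = €39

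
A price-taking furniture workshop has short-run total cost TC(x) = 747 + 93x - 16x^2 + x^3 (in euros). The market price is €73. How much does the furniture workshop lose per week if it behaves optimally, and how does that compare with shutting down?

AVC = 93 - 16x + x^2 has its minimum €29 at x = 8; price €73 clears that bar, so the firm operates.
MC = 93 - 32x + 3x^2. Setting P = MC and taking the root on the rising branch gives x* = 10.
TR = 73·10 = 730. TC = 747 + 330 = 1077. Profit = 730 − 1077 = -€347.
By producing, the firm covers all variable cost plus €400 of fixed cost; shutting down would lose the full €747.

Profit = -€347 at x = 10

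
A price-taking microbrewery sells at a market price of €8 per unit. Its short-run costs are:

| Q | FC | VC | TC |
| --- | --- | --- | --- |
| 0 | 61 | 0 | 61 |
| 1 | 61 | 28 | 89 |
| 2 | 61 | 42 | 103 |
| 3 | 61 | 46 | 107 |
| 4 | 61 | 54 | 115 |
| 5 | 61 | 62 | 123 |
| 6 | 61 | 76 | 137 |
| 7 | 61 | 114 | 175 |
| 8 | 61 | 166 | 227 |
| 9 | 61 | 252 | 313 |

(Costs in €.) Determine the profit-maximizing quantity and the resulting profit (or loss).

Compute π = P·Q − TC at each output: Q=0: -61; Q=1: -81; Q=2: -87; Q=3: -83; Q=4: -83; Q=5: -83; Q=6: -89; Q=7: -119; Q=8: -163; Q=9: -241.
Profit is highest at Q = 0. Equivalently, the lowest AVC in the table is 62/5 ≈ €12.40 at Q = 5, and P = €8 falls below it — price never covers variable cost, so the firm shuts down and loses only its fixed cost.

Q = 0 (shut down); profit = -€61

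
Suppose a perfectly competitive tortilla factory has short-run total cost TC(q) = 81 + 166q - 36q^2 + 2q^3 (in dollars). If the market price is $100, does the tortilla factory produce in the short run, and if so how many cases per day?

Strip out fixed cost: VC = 166q - 36q^2 + 2q^3. Then AVC = 166 - 36q + 2q^2 and MC = 166 - 72q + 6q^2.
AVC hits its minimum where MC = AVC, at q = 9, giving min AVC = 166 - 36·9 + 2·9^2 = $4.
P = $100 exceeds min AVC = $4, so the firm stays open.
P = MC gives 66 - 72q + 6q^2 = 0, with roots 1 and 11. Take the larger (rising MC): q* = 11.
Check: AVC at q = 11 is $12 ≤ P, so revenue covers variable cost.
Profit = P·q − TC = 100·11 − 213 = $887.

Produce at q = 11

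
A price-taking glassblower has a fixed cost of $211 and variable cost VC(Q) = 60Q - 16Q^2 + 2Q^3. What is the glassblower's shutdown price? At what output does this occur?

The shutdown price is the minimum of AVC. VC = 60Q - 16Q^2 + 2Q^3, so AVC = 60 - 16Q + 2Q^2.
At the minimum of AVC, MC = AVC. MC = 60 - 32Q + 6Q^2; setting MC = AVC gives 4Q^2 - 16Q = 0, so Q = 4. min AVC = 28.
So the shutdown price is $28.

$28 per unit, at Q = 4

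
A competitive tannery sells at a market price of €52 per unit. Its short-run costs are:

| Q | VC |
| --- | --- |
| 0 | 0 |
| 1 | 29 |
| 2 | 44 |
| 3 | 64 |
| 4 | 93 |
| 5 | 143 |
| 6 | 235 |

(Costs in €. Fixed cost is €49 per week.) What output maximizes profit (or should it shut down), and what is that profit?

Tabulate TR − TC: Q=0: -49; Q=1: -26; Q=2: 11; Q=3: 43; Q=4: 66; Q=5: 68; Q=6: 28.
Profit is maximized at Q = 5. AVC there is 143/5 = €28.60 ≤ P, so producing beats shutting down (which would give -€49).

Q = 5; profit = €68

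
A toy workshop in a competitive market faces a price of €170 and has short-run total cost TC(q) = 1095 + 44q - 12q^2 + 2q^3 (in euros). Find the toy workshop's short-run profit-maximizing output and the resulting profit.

AVC = 44 - 12q + 2q^2; min AVC = €26 at q = 3. Since P = €170 ≥ min AVC, the firm produces.
MC = 44 - 24q + 6q^2. Setting P = MC and taking the root on the rising branch gives q* = 7.
TR = 170·7 = 1190. TC = 1095 + 406 = 1501. Profit = 1190 − 1501 = -€311.
Shutting down would mean losing the fixed cost of €1095, so operating at a loss of €311 is better by €784.

Profit = -€311 at q = 7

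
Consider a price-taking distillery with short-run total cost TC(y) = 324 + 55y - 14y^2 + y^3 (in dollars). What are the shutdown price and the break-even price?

Shutdown price = min AVC. AVC = 55 - 14y + y^2, with vertex at y = 7 and minimum $6.
ATC = 324/y + 55 - 14y + y^2. Setting dATC/dy = −324/y^2 − 14 + 2y = 0 gives y = 9 (since 2·9^3 − 14·9^2 = 324).
min ATC = 324/9 + 55 − 14·9 + 9^2 = $46. That is the break-even price.
For $6 ≤ P < $46 the firm produces at a loss; below $6 it shuts down.

Shutdown price = $6; break-even price = $46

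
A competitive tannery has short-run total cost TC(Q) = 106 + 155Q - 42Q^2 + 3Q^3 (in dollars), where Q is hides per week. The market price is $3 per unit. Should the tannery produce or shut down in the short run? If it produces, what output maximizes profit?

Strip out fixed cost: VC = 155Q - 42Q^2 + 3Q^3. Then AVC = 155 - 42Q + 3Q^2 and MC = 155 - 84Q + 9Q^2.
AVC hits its minimum where MC = AVC, at Q = 7, giving min AVC = 155 - 42·7 + 3·7^2 = $8.
With P < min AVC ($3 < $8), every unit sold adds to the loss.
Shutting down limits the loss to fixed cost, $106.

Shut down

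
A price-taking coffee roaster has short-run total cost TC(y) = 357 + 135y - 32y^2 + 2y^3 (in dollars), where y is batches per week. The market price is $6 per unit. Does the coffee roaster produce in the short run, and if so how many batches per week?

From TC, MC = TC'(y) = 135 - 64y + 6y^2 and AVC = VC/y = 135 - 32y + 2y^2.
The AVC parabola has its vertex at y = 32/4 = 8, where AVC = 135 - 32·8 + 2·8^2 = $7.
Since P = $6 < min AVC = $7, price fails to cover variable cost at any output.
The firm minimizes its loss by shutting down and losing only its fixed cost of $357.

Shut down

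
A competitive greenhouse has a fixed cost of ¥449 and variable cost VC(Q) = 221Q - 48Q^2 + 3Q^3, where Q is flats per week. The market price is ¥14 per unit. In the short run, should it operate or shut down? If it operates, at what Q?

Shut down

Strip out fixed cost: VC = 221Q - 48Q^2 + 3Q^3. Then AVC = 221 - 48Q + 3Q^2 and MC = 221 - 96Q + 9Q^2.
AVC hits its minimum where MC = AVC, at Q = 8, giving min AVC = 221 - 48·8 + 3·8^2 = ¥29.
P = ¥14 lies below min AVC = ¥29; no output level covers variable cost.
Best response: produce nothing and absorb the ¥449 fixed cost.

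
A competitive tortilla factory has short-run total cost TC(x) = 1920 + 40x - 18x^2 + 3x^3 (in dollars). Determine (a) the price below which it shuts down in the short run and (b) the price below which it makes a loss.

AVC = 40 - 18x + 3x^2; minimized at x = 3, giving min AVC = $13. That is the shutdown price.
ATC = 1920/x + 40 - 18x + 3x^2. Setting dATC/dx = −1920/x^2 − 18 + 6x = 0 gives x = 8 (since 6·8^3 − 18·8^2 = 1920).
min ATC = 1920/8 + 40 − 18·8 + 3·8^2 = $328. That is the break-even price.
Between these two prices the firm operates at a loss; above $328 it earns a profit.

Shutdown price = $13; break-even price = $328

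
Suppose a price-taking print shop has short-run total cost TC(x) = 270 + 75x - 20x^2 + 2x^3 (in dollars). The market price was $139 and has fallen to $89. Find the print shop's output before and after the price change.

Output falls from 8 to 7

AVC = 75 - 20x + 2x^2, minimized at x = 5 where min AVC = $25. MC = 75 - 40x + 6x^2.
At P = $139 ≥ min AVC, set P = MC on the rising branch: x = 8.
At P = $89 ≥ min AVC, set P = MC: x = 7. The firm stays open but cuts output.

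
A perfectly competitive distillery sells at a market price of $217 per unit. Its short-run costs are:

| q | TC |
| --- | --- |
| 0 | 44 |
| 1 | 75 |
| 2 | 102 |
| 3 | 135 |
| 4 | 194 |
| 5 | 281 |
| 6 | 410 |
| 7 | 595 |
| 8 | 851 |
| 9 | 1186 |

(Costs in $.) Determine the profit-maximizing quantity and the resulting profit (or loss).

q = 7; profit = $924

Compute π = P·q − TC at each output: q=0: -44; q=1: 142; q=2: 332; q=3: 516; q=4: 674; q=5: 804; q=6: 892; q=7: 924; q=8: 885; q=9: 767.
Profit is maximized at q = 7. AVC there is 551/7 = $78.71 ≤ P, so producing beats shutting down (which would give -$44).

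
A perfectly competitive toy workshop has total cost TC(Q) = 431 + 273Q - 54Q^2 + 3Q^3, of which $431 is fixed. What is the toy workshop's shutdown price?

The shutdown price is the minimum of AVC. VC = 273Q - 54Q^2 + 3Q^3, so AVC = 273 - 54Q + 3Q^2.
At the minimum of AVC, MC = AVC. MC = 273 - 108Q + 9Q^2; setting MC = AVC gives 6Q^2 - 54Q = 0, so Q = 9. min AVC = 30.
So the shutdown price is $30.

$30 per unit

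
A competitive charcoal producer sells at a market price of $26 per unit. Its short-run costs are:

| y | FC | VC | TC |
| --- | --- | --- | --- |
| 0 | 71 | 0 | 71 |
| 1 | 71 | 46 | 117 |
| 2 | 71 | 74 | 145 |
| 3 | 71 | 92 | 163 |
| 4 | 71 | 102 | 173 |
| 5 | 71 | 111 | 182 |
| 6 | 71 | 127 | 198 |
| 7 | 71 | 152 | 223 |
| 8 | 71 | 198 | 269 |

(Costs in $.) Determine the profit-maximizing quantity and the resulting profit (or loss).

y = 7; profit = -$41

Compute π = P·y − TC at each output: y=0: -71; y=1: -91; y=2: -93; y=3: -85; y=4: -69; y=5: -52; y=6: -42; y=7: -41; y=8: -61.
Profit is maximized at y = 7. AVC there is 152/7 = $21.71 ≤ P, so producing beats shutting down (which would give -$71).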